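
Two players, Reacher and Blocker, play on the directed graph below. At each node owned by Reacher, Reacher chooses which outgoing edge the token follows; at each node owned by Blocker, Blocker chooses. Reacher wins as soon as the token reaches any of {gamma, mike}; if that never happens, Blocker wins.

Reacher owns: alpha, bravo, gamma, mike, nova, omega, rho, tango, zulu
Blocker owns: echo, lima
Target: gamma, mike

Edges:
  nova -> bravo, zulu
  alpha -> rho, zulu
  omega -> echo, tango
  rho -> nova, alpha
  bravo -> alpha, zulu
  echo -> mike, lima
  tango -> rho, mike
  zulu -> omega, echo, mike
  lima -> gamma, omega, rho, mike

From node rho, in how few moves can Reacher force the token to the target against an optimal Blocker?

3

A0 = {gamma, mike}
A1: add {tango, zulu} — tango (Reacher) has tango→mike; zulu (Reacher) has zulu→mike.
A2: add {alpha, bravo, nova, omega} — nova (Reacher) has nova→zulu; alpha (Reacher) has alpha→zulu; omega (Reacher) has omega→tango; bravo (Reacher) has bravo→zulu.
A3: add {rho} — rho (Reacher) has rho→nova.
rho enters the attractor at level 3, so Reacher can force the target in 3 moves from there.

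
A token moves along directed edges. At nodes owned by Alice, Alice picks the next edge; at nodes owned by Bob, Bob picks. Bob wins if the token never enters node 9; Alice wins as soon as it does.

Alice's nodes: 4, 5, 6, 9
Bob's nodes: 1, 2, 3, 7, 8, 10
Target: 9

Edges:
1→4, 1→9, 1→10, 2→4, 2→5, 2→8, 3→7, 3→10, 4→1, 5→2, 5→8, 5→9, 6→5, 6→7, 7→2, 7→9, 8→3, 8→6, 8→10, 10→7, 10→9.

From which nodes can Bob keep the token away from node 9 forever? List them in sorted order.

A0 = {9}
A1: add {5} — 5 (Alice) has 5→9.
A2: add {6} — 6 (Alice) has 6→5.
A3 = A2; e.g. 1 (Bob) can still go to 4. Fixed point.
Alice's attractor = {5, 6, 9}; Bob avoids the target exactly from the complement.

1, 2, 3, 4, 7, 8, 10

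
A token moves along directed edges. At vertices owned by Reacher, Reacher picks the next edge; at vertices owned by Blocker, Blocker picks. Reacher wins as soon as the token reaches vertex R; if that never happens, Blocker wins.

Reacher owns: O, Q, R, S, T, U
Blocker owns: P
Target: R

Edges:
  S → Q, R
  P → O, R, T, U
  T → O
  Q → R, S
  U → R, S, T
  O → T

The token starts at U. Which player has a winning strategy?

Reacher

A0 = {R}
A1: add {Q, S, U} — Q (Reacher) has Q→R; S (Reacher) has S→R; U (Reacher) has U→R.
A2 = A1; e.g. O (Reacher) has no edge into A1. Fixed point.
U ∈ A1, so Reacher can force the target.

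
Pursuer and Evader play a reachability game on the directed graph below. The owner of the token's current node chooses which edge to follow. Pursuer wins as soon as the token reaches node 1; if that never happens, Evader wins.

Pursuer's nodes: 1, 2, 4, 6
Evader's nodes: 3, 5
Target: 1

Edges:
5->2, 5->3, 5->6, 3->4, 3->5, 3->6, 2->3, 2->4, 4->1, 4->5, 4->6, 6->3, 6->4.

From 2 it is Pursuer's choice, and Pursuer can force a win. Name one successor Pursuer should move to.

A0 = {1}
A1: add {4} — 4 (Pursuer) has 4→1.
A2: add {2, 6} — 2 (Pursuer) has 2→4; 6 (Pursuer) has 6→4.
A3 = A2; e.g. 3 (Evader) can still go to 5. Fixed point.
From 2, successor 4 is in the attractor (rank 1); the other successor 3 is not.

4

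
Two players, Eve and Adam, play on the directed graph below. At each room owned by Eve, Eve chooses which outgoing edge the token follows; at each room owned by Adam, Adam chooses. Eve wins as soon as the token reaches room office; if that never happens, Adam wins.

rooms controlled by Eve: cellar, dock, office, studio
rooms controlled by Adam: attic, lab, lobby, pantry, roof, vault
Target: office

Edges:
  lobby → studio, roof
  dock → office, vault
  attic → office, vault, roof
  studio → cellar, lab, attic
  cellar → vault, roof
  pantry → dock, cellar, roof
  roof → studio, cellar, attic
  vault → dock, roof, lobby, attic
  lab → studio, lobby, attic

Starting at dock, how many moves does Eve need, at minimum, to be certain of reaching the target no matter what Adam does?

1

A0 = {office}
A1: add {dock} — dock (Eve) has dock→office.
A2 = A1; e.g. pantry (Adam) can still go to cellar. Fixed point.
dock enters the attractor at level 1, so Eve can force the target in 1 move from there.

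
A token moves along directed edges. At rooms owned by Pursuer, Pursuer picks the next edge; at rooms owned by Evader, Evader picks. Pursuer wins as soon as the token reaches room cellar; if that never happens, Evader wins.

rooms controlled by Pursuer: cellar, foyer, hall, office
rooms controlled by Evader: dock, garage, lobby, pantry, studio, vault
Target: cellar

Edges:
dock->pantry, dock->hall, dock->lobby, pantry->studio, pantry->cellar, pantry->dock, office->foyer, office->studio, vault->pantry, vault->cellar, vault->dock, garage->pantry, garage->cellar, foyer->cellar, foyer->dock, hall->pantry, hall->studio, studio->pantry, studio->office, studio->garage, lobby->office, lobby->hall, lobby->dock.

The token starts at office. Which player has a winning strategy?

Pursuer

A0 = {cellar}
A1: add {foyer} — foyer (Pursuer) has foyer→cellar.
A2: add {office} — office (Pursuer) has office→foyer.
A3 = A2; e.g. pantry (Evader) can still go to studio. Fixed point.
office ∈ A2, so Pursuer can force the target.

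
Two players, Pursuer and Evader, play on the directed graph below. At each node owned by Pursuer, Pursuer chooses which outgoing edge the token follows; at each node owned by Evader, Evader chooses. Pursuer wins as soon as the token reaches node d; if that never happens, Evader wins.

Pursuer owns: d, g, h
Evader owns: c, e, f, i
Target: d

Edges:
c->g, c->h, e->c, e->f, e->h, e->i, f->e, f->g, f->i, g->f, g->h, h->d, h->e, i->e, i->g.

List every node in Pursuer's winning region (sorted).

A0 = {d}
A1: add {h} — h (Pursuer) has h→d.
A2: add {g} — g (Pursuer) has g→h.
A3: add {c} — c (Evader): all of {g, h} already in.
A4 = A3; e.g. e (Evader) can still go to f. Fixed point.
Pursuer's winning region = {c, d, g, h}.

c, d, g, h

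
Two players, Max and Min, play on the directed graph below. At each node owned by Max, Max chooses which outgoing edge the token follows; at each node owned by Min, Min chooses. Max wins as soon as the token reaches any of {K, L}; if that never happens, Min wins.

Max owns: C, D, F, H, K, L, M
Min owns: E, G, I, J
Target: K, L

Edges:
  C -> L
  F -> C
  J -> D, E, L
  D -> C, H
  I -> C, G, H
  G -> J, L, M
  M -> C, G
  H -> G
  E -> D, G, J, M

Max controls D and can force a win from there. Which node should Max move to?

C

A0 = {K, L}
A1: add {C} — C (Max) has C→L.
A2: add {D, F, M} — D (Max) has D→C; F (Max) has F→C; M (Max) has M→C.
A3 = A2; e.g. E (Min) can still go to G. Fixed point.
From D, successor C is in the attractor (rank 1); the other successor H is not.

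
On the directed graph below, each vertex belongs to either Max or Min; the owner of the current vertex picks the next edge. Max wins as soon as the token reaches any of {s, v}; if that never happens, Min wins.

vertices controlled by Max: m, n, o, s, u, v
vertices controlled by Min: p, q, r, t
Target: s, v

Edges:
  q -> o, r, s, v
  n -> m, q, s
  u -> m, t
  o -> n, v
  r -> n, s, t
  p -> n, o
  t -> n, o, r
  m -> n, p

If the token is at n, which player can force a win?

A0 = {s, v}
A1: add {n, o} — n (Max) has n→s; o (Max) has o→v.
n ∈ A1, so Max can force the target.

Max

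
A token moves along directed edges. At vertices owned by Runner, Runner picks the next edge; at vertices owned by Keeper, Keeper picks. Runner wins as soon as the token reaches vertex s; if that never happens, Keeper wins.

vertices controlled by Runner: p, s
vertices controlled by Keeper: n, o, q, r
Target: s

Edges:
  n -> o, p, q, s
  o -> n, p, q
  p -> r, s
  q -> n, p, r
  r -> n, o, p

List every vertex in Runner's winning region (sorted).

A0 = {s}
A1: add {p} — p (Runner) has p→s.
A2 = A1; e.g. n (Keeper) can still go to o. Fixed point.
Runner's winning region = {p, s}.

p, s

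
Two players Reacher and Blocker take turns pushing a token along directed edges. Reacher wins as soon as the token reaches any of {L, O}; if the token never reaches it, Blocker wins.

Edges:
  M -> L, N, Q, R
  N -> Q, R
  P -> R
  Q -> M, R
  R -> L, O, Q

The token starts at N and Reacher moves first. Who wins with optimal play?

Reacher

Track states (vertex, player-to-move).
A0 = {(L,Reacher), (L,Blocker), (O,Reacher), (O,Blocker)}
A1: add {(M,Reacher), (R,Reacher)}.
A2: add {(P,Blocker), (Q,Blocker)}.
A3: add {(N,Reacher)}.
(N,Reacher) ∈ A3 ⇒ Reacher forces the target.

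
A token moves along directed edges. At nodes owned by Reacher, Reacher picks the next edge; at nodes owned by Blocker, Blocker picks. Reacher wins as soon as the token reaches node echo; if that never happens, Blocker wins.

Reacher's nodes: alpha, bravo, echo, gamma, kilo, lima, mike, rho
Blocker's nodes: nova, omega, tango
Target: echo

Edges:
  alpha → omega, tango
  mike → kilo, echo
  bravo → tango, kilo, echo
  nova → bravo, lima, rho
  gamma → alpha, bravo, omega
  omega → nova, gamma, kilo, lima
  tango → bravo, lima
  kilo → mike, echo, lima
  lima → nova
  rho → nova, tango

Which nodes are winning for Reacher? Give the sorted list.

bravo, echo, gamma, kilo, mike

A0 = {echo}
A1: add {bravo, kilo, mike} — mike (Reacher) has mike→echo; bravo (Reacher) has bravo→echo; kilo (Reacher) has kilo→echo.
A2: add {gamma} — gamma (Reacher) has gamma→bravo.
A3 = A2; e.g. alpha (Reacher) has no edge into A2. Fixed point.
Reacher's winning region = {bravo, echo, gamma, kilo, mike}.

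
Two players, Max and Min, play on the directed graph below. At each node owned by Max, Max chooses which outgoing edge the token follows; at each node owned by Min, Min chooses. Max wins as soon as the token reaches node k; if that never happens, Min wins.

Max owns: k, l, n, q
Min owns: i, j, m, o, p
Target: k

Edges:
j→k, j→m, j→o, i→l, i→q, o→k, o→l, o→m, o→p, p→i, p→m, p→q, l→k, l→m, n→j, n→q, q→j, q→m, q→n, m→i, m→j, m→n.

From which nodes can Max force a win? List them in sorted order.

A0 = {k}
A1: add {l} — l (Max) has l→k.
A2 = A1; e.g. i (Min) can still go to q. Fixed point.
Max's winning region = {k, l}.

k, l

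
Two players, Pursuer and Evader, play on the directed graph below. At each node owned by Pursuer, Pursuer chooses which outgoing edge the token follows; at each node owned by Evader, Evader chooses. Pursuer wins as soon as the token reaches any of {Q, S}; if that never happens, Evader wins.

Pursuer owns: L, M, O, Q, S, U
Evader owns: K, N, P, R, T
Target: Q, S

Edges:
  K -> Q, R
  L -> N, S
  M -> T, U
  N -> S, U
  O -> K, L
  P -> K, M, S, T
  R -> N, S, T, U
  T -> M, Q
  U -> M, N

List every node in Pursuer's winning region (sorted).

A0 = {Q, S}
A1: add {L} — L (Pursuer) has L→S.
A2: add {O} — O (Pursuer) has O→L.
A3 = A2; e.g. K (Evader) can still go to R. Fixed point.
Pursuer's winning region = {L, O, Q, S}.

L, O, Q, S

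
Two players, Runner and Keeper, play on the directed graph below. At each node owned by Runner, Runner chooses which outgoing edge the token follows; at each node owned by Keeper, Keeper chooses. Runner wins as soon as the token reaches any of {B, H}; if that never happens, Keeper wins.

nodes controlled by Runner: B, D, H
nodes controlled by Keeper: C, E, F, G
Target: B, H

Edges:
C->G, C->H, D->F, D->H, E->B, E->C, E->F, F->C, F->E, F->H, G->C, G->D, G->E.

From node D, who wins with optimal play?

A0 = {B, H}
A1: add {D} — D (Runner) has D→H.
A2 = A1; e.g. C (Keeper) can still go to G. Fixed point.
D ∈ A1, so Runner can force the target.

Runner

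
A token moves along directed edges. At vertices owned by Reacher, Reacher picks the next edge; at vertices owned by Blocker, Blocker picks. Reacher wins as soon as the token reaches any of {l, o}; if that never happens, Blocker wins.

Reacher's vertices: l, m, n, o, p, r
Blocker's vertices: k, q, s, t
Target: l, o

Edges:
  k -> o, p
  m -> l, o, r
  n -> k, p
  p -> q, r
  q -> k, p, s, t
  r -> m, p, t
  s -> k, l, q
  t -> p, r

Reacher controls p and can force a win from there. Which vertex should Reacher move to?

A0 = {l, o}
A1: add {m} — m (Reacher) has m→l.
A2: add {r} — r (Reacher) has r→m.
A3: add {p} — p (Reacher) has p→r.
A4: add {k, n, t} — k (Blocker): all of {o, p} already in; n (Reacher) has n→p; t (Blocker): all of {p, r} already in.
A5 = A4; e.g. q (Blocker) can still go to s. Fixed point.
From p, successor r is in the attractor (rank 2); the other successor q is not.

r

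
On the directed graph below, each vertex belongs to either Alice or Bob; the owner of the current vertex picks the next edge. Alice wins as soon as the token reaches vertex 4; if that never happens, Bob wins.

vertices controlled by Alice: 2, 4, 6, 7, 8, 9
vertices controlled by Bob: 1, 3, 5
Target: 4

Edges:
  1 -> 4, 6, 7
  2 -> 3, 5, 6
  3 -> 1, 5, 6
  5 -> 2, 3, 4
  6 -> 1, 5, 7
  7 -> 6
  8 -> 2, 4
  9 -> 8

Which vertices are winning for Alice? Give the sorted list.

A0 = {4}
A1: add {8} — 8 (Alice) has 8→4.
A2: add {9} — 9 (Alice) has 9→8.
A3 = A2; e.g. 1 (Bob) can still go to 6. Fixed point.
Alice's winning region = {4, 8, 9}.

4, 8, 9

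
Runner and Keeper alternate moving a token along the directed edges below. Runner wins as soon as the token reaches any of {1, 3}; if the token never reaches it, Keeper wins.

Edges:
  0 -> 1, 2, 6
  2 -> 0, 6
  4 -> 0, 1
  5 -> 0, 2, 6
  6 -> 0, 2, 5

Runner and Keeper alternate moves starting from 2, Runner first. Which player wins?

Keeper

Track states (vertex, player-to-move).
A0 = {(1,Runner), (1,Keeper), (3,Runner), (3,Keeper)}
A1: add {(0,Runner), (4,Runner)}.
A2: add {(4,Keeper)}.
A3 = A2; e.g. (0,Keeper) stays out. (2,Runner) never enters ⇒ Keeper avoids the target.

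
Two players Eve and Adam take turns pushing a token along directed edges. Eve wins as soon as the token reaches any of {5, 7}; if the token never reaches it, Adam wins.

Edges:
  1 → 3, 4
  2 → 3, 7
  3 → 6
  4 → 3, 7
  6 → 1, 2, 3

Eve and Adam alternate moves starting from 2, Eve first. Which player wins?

Eve

Track states (vertex, player-to-move).
A0 = {(5,Eve), (5,Adam), (7,Eve), (7,Adam)}
A1: add {(2,Eve), (4,Eve)}.
(2,Eve) ∈ A1 ⇒ Eve forces the target.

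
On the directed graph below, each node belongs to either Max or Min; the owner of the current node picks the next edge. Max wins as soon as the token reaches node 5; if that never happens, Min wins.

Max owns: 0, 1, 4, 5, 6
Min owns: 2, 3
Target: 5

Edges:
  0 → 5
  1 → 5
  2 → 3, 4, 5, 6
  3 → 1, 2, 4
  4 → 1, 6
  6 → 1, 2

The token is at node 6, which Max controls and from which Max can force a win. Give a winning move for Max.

1

A0 = {5}
A1: add {0, 1} — 0 (Max) has 0→5; 1 (Max) has 1→5.
A2: add {4, 6} — 4 (Max) has 4→1; 6 (Max) has 6→1.
A3 = A2; e.g. 2 (Min) can still go to 3. Fixed point.
From 6, successor 1 is in the attractor (rank 1); the other successor 2 is not.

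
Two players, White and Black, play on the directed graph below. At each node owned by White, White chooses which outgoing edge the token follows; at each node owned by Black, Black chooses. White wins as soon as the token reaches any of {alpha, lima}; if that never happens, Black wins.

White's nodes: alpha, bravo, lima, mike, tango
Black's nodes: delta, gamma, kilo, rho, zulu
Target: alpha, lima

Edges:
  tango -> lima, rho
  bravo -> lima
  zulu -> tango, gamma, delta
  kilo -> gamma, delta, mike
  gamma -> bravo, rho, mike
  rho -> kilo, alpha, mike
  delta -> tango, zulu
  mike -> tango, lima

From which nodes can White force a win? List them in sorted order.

alpha, bravo, lima, mike, tango

A0 = {alpha, lima}
A1: add {bravo, mike, tango} — tango (White) has tango→lima; bravo (White) has bravo→lima; mike (White) has mike→lima.
A2 = A1; e.g. zulu (Black) can still go to gamma. Fixed point.
White's winning region = {alpha, bravo, lima, mike, tango}.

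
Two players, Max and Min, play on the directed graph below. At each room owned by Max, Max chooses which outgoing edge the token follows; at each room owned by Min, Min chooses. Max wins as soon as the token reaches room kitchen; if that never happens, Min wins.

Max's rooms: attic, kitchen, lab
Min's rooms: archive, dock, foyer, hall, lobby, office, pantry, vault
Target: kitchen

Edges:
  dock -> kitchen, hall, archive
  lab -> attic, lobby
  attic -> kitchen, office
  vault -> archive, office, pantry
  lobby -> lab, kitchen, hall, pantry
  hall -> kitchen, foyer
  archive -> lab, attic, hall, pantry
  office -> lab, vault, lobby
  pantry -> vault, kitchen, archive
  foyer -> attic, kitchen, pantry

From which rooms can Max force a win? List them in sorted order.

A0 = {kitchen}
A1: add {attic} — attic (Max) has attic→kitchen.
A2: add {lab} — lab (Max) has lab→attic.
A3 = A2; e.g. dock (Min) can still go to hall. Fixed point.
Max's winning region = {attic, kitchen, lab}.

attic, kitchen, lab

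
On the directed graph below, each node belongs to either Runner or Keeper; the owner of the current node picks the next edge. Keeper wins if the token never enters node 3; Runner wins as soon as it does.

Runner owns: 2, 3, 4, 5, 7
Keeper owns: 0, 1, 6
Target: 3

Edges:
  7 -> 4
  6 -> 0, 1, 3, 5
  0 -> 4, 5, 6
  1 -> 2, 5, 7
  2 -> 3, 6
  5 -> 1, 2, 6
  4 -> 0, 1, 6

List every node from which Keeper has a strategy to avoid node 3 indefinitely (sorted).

A0 = {3}
A1: add {2} — 2 (Runner) has 2→3.
A2: add {5} — 5 (Runner) has 5→2.
A3 = A2; e.g. 0 (Keeper) can still go to 4. Fixed point.
Runner's attractor = {2, 3, 5}; Keeper avoids the target exactly from the complement.

0, 1, 4, 6, 7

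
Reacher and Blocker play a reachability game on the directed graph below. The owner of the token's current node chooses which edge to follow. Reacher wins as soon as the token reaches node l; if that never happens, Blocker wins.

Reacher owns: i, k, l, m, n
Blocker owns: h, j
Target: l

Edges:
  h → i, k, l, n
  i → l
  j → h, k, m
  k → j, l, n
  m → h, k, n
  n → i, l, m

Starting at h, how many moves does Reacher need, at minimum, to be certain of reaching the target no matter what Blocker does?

A0 = {l}
A1: add {i, k, n} — i (Reacher) has i→l; k (Reacher) has k→l; n (Reacher) has n→l.
A2: add {h, m} — h (Blocker): all of {i, k, l, n} already in; m (Reacher) has m→k.
h enters the attractor at level 2, so Reacher can force the target in 2 moves from there.

2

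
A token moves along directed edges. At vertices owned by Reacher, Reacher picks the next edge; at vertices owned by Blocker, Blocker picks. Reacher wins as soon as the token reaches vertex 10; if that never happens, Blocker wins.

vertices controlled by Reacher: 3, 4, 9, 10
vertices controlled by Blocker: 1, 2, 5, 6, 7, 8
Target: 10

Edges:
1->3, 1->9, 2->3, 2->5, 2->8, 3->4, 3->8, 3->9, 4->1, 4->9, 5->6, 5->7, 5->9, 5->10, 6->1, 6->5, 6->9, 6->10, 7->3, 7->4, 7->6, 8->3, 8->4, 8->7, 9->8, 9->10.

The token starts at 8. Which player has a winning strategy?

A0 = {10}
A1: add {9} — 9 (Reacher) has 9→10.
A2: add {3, 4} — 3 (Reacher) has 3→9; 4 (Reacher) has 4→9.
A3: add {1} — 1 (Blocker): all of {3, 9} already in.
A4 = A3; e.g. 2 (Blocker) can still go to 5. Fixed point.
8 never enters the attractor, so Blocker can avoid the target forever.

Blocker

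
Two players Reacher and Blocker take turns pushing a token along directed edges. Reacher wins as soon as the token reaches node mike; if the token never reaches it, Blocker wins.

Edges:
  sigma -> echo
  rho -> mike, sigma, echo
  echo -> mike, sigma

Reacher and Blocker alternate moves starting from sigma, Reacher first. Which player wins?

Blocker

Track states (vertex, player-to-move).
A0 = {(mike,Reacher), (mike,Blocker)}
A1: add {(rho,Reacher), (echo,Reacher)}.
A2: add {(sigma,Blocker)}.
A3 = A2; e.g. (sigma,Reacher) stays out. (sigma,Reacher) never enters ⇒ Blocker avoids the target.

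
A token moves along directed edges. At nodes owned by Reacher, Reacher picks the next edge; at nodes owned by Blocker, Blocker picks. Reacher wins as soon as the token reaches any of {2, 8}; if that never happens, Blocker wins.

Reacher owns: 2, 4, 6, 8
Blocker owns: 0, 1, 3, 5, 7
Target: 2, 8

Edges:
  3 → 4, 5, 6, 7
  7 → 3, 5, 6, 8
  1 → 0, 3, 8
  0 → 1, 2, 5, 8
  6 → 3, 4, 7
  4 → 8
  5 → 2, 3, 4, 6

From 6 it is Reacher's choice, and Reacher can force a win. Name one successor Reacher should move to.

A0 = {2, 8}
A1: add {4} — 4 (Reacher) has 4→8.
A2: add {6} — 6 (Reacher) has 6→4.
A3 = A2; e.g. 0 (Blocker) can still go to 1. Fixed point.
From 6, successor 4 is in the attractor (rank 1); the other successors 3, 7 are not.

4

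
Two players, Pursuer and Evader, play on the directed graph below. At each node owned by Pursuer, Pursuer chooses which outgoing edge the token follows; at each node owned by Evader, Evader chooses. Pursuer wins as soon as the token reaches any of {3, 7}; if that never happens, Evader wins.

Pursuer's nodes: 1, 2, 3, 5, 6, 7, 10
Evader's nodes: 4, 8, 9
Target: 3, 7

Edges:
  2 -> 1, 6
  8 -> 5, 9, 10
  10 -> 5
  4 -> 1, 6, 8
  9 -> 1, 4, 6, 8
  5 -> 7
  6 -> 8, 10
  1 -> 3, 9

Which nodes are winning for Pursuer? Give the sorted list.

1, 2, 3, 5, 6, 7, 10

A0 = {3, 7}
A1: add {1, 5} — 1 (Pursuer) has 1→3; 5 (Pursuer) has 5→7.
A2: add {2, 10} — 2 (Pursuer) has 2→1; 10 (Pursuer) has 10→5.
A3: add {6} — 6 (Pursuer) has 6→10.
A4 = A3; e.g. 4 (Evader) can still go to 8. Fixed point.
Pursuer's winning region = {1, 2, 3, 5, 6, 7, 10}.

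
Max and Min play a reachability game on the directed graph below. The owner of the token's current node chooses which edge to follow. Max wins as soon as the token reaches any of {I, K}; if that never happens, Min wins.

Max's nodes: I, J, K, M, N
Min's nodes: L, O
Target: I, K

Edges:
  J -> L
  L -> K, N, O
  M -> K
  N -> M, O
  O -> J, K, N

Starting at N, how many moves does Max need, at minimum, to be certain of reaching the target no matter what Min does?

A0 = {I, K}
A1: add {M} — M (Max) has M→K.
A2: add {N} — N (Max) has N→M.
A3 = A2; e.g. J (Max) has no edge into A2. Fixed point.
N enters the attractor at level 2, so Max can force the target in 2 moves from there.

2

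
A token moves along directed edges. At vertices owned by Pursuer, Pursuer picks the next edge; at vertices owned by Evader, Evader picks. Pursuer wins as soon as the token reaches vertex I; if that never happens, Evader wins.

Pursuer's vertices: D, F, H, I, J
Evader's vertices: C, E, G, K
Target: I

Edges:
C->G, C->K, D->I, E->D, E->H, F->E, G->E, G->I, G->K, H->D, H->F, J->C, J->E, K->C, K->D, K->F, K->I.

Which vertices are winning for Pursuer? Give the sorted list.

D, E, F, H, I, J

A0 = {I}
A1: add {D} — D (Pursuer) has D→I.
A2: add {H} — H (Pursuer) has H→D.
A3: add {E} — E (Evader): all of {D, H} already in.
A4: add {F, J} — F (Pursuer) has F→E; J (Pursuer) has J→E.
A5 = A4; e.g. C (Evader) can still go to G. Fixed point.
Pursuer's winning region = {D, E, F, H, I, J}.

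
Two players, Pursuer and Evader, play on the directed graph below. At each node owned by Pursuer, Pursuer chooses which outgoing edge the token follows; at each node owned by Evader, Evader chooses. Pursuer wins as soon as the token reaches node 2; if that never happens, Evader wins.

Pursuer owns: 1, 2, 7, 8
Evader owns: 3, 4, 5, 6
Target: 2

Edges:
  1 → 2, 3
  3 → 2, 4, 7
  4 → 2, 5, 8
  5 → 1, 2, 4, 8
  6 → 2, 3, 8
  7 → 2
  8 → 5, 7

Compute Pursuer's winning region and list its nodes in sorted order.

1, 2, 7, 8

A0 = {2}
A1: add {1, 7} — 1 (Pursuer) has 1→2; 7 (Pursuer) has 7→2.
A2: add {8} — 8 (Pursuer) has 8→7.
A3 = A2; e.g. 3 (Evader) can still go to 4. Fixed point.
Pursuer's winning region = {1, 2, 7, 8}.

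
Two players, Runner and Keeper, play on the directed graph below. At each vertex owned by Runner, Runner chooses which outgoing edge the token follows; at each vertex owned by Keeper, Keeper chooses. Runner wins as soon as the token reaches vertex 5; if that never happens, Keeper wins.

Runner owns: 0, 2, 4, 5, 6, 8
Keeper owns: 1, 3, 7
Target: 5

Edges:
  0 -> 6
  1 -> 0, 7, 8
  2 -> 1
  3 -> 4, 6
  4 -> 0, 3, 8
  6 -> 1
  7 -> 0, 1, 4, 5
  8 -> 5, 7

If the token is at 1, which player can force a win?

Keeper

A0 = {5}
A1: add {8} — 8 (Runner) has 8→5.
A2: add {4} — 4 (Runner) has 4→8.
A3 = A2; e.g. 0 (Runner) has no edge into A2. Fixed point.
1 never enters the attractor, so Keeper can avoid the target forever.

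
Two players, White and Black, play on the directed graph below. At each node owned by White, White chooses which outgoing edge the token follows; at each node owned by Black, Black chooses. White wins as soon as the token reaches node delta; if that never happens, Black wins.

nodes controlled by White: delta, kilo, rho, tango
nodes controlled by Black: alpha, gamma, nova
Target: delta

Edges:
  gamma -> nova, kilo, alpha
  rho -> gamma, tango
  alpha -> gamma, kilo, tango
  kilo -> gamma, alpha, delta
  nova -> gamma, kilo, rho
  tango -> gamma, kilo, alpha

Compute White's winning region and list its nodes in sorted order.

delta, kilo, rho, tango

A0 = {delta}
A1: add {kilo} — kilo (White) has kilo→delta.
A2: add {tango} — tango (White) has tango→kilo.
A3: add {rho} — rho (White) has rho→tango.
A4 = A3; e.g. gamma (Black) can still go to nova. Fixed point.
White's winning region = {delta, kilo, rho, tango}.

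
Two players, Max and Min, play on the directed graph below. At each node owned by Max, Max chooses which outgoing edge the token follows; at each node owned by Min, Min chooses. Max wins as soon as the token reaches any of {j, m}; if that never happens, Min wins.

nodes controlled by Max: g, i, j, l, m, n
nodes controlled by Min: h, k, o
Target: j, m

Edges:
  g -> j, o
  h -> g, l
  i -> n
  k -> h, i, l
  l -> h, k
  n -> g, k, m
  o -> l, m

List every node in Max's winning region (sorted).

g, i, j, m, n

A0 = {j, m}
A1: add {g, n} — g (Max) has g→j; n (Max) has n→m.
A2: add {i} — i (Max) has i→n.
A3 = A2; e.g. h (Min) can still go to l. Fixed point.
Max's winning region = {g, i, j, m, n}.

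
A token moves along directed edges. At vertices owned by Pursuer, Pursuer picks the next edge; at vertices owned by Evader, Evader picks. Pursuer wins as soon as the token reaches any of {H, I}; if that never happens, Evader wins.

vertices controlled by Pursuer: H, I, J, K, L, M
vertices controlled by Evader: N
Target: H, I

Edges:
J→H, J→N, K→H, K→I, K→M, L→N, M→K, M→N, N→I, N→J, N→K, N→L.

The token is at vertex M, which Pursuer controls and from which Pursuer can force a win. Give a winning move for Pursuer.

A0 = {H, I}
A1: add {J, K} — J (Pursuer) has J→H; K (Pursuer) has K→H.
A2: add {M} — M (Pursuer) has M→K.
A3 = A2; e.g. L (Pursuer) has no edge into A2. Fixed point.
From M, successor K is in the attractor (rank 1); the other successor N is not.

K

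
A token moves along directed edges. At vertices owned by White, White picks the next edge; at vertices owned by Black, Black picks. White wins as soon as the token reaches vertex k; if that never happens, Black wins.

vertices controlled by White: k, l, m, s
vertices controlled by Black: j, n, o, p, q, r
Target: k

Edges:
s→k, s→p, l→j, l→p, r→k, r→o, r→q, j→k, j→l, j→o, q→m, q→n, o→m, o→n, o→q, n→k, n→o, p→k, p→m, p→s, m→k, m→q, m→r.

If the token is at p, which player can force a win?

A0 = {k}
A1: add {m, s} — m (White) has m→k; s (White) has s→k.
A2: add {p} — p (Black): all of {k, m, s} already in.
p ∈ A2, so White can force the target.

White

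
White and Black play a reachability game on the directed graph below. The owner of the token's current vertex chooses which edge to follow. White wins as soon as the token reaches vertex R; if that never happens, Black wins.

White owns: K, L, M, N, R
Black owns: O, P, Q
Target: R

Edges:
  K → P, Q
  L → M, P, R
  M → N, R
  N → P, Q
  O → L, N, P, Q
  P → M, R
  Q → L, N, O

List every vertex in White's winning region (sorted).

K, L, M, N, P, R

A0 = {R}
A1: add {L, M} — L (White) has L→R; M (White) has M→R.
A2: add {P} — P (Black): all of {M, R} already in.
A3: add {K, N} — K (White) has K→P; N (White) has N→P.
A4 = A3; e.g. O (Black) can still go to Q. Fixed point.
White's winning region = {K, L, M, N, P, R}.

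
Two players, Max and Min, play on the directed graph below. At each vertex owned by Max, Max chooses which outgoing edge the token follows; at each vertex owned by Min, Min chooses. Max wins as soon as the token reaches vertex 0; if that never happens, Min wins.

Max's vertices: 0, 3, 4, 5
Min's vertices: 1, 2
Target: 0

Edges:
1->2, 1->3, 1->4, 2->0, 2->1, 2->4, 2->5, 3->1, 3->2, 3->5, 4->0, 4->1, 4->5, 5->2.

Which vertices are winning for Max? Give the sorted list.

A0 = {0}
A1: add {4} — 4 (Max) has 4→0.
A2 = A1; e.g. 1 (Min) can still go to 2. Fixed point.
Max's winning region = {0, 4}.

0, 4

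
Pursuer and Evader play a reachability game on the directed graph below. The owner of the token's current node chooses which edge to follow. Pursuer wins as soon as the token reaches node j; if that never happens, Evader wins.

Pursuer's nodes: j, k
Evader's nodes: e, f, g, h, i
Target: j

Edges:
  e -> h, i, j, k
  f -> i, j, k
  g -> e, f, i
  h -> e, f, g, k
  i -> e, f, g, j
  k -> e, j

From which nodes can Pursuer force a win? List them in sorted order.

j, k

A0 = {j}
A1: add {k} — k (Pursuer) has k→j.
A2 = A1; e.g. e (Evader) can still go to h. Fixed point.
Pursuer's winning region = {j, k}.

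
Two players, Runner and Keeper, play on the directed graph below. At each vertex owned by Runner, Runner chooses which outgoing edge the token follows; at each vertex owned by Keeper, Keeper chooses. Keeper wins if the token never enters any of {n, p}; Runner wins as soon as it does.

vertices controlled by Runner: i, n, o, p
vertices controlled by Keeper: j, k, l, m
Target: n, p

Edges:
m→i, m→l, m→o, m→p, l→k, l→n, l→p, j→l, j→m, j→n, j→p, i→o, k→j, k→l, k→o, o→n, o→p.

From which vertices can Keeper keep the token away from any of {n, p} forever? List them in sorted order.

j, k, l, m

A0 = {n, p}
A1: add {o} — o (Runner) has o→n.
A2: add {i} — i (Runner) has i→o.
A3 = A2; e.g. j (Keeper) can still go to l. Fixed point.
Runner's attractor = {i, n, o, p}; Keeper avoids the target exactly from the complement.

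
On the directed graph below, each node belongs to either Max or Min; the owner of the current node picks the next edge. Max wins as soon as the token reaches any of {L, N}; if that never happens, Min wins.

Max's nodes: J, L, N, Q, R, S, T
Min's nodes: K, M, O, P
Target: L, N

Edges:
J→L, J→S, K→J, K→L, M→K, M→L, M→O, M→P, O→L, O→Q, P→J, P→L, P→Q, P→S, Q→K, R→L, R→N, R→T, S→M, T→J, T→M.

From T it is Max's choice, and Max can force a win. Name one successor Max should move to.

A0 = {L, N}
A1: add {J, R} — J (Max) has J→L; R (Max) has R→L.
A2: add {K, T} — K (Min): all of {J, L} already in; T (Max) has T→J.
A3: add {Q} — Q (Max) has Q→K.
A4: add {O} — O (Min): all of {L, Q} already in.
A5 = A4; e.g. M (Min) can still go to P. Fixed point.
From T, successor J is in the attractor (rank 1); the other successor M is not.

J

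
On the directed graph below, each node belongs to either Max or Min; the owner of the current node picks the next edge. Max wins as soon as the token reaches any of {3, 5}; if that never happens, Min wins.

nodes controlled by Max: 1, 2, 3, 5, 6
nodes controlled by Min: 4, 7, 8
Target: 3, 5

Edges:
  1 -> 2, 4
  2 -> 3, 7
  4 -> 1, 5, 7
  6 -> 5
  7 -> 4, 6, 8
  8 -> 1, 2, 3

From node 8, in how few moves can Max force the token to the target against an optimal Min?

3

A0 = {3, 5}
A1: add {2, 6} — 2 (Max) has 2→3; 6 (Max) has 6→5.
A2: add {1} — 1 (Max) has 1→2.
A3: add {8} — 8 (Min): all of {1, 2, 3} already in.
A4 = A3; e.g. 4 (Min) can still go to 7. Fixed point.
8 enters the attractor at level 3, so Max can force the target in 3 moves from there.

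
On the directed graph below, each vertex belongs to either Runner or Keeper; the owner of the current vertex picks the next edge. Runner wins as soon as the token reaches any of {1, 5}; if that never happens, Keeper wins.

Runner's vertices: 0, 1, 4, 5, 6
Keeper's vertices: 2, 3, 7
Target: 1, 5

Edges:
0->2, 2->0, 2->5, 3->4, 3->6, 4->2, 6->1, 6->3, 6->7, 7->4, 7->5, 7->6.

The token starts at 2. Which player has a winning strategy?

Keeper

A0 = {1, 5}
A1: add {6} — 6 (Runner) has 6→1.
A2 = A1; e.g. 0 (Runner) has no edge into A1. Fixed point.
2 never enters the attractor, so Keeper can avoid the target forever.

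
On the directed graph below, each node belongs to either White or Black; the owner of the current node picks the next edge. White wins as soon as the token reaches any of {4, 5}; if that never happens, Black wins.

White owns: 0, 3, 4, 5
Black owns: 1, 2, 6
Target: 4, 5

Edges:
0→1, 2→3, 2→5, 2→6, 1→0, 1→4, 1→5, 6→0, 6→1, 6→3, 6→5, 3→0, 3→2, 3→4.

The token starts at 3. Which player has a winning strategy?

White

A0 = {4, 5}
A1: add {3} — 3 (White) has 3→4.
A2 = A1; e.g. 0 (White) has no edge into A1. Fixed point.
3 ∈ A1, so White can force the target.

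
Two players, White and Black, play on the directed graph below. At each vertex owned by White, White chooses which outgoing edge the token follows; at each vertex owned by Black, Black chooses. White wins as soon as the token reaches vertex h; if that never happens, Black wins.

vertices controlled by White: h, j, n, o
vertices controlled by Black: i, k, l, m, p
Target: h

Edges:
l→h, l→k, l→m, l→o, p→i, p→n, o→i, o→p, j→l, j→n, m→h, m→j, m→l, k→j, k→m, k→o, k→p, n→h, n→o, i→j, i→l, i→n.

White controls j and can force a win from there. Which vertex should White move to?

n

A0 = {h}
A1: add {n} — n (White) has n→h.
A2: add {j} — j (White) has j→n.
A3 = A2; e.g. i (Black) can still go to l. Fixed point.
From j, successor n is in the attractor (rank 1); the other successor l is not.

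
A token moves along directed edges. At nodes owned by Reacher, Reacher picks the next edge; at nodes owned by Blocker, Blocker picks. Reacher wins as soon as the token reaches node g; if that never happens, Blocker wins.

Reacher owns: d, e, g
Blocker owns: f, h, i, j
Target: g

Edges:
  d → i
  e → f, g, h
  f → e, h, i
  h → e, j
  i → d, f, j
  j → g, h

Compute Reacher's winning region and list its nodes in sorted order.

A0 = {g}
A1: add {e} — e (Reacher) has e→g.
A2 = A1; e.g. d (Reacher) has no edge into A1. Fixed point.
Reacher's winning region = {e, g}.

e, g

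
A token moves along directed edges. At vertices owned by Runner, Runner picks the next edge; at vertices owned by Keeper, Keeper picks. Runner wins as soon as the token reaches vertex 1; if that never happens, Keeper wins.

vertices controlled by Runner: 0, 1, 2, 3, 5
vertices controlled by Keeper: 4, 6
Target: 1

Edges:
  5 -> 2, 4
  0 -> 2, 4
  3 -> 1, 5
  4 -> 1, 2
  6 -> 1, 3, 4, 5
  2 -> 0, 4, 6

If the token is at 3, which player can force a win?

A0 = {1}
A1: add {3} — 3 (Runner) has 3→1.
A2 = A1; e.g. 0 (Runner) has no edge into A1. Fixed point.
3 ∈ A1, so Runner can force the target.

Runner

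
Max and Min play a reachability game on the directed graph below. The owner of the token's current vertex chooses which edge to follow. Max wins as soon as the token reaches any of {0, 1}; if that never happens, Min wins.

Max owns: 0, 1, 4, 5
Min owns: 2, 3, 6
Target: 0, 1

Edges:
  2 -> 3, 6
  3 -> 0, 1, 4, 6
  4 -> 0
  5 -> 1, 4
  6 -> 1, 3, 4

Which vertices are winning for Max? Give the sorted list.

A0 = {0, 1}
A1: add {4, 5} — 4 (Max) has 4→0; 5 (Max) has 5→1.
A2 = A1; e.g. 2 (Min) can still go to 3. Fixed point.
Max's winning region = {0, 1, 4, 5}.

0, 1, 4, 5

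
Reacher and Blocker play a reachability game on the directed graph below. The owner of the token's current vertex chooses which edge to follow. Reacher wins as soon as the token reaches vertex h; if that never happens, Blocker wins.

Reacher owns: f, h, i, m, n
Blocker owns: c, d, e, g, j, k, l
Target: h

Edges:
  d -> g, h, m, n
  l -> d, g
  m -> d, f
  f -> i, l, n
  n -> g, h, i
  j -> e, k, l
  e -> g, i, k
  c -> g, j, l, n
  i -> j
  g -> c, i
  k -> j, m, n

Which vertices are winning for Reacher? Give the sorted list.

A0 = {h}
A1: add {n} — n (Reacher) has n→h.
A2: add {f} — f (Reacher) has f→n.
A3: add {m} — m (Reacher) has m→f.
A4 = A3; e.g. c (Blocker) can still go to g. Fixed point.
Reacher's winning region = {f, h, m, n}.

f, h, m, n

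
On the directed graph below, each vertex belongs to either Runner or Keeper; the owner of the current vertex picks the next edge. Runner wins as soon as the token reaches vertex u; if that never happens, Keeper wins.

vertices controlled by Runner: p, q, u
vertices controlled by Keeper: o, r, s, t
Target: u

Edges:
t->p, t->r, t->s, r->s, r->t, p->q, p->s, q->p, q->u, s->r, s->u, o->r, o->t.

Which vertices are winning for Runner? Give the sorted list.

p, q, u

A0 = {u}
A1: add {q} — q (Runner) has q→u.
A2: add {p} — p (Runner) has p→q.
A3 = A2; e.g. o (Keeper) can still go to r. Fixed point.
Runner's winning region = {p, q, u}.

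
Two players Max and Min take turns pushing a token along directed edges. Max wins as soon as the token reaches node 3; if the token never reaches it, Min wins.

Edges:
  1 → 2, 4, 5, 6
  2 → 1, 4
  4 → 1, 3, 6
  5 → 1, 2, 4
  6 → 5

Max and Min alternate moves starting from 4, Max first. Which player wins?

Track states (vertex, player-to-move).
A0 = {(3,Max), (3,Min)}
A1: add {(4,Max)}.
(4,Max) ∈ A1 ⇒ Max forces the target.

Max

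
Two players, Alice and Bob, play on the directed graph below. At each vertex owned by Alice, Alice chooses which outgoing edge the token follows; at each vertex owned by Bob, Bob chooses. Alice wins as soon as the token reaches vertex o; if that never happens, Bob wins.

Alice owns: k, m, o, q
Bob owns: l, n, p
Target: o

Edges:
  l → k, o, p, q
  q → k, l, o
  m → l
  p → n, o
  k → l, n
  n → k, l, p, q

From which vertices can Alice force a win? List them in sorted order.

A0 = {o}
A1: add {q} — q (Alice) has q→o.
A2 = A1; e.g. k (Alice) has no edge into A1. Fixed point.
Alice's winning region = {o, q}.

o, q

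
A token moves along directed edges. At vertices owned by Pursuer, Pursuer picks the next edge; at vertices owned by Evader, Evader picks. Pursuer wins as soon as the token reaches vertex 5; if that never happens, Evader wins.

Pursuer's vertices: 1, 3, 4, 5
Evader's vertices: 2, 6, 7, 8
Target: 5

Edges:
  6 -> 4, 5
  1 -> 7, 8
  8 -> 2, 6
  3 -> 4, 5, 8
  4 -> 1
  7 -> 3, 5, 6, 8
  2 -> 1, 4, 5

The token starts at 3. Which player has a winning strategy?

A0 = {5}
A1: add {3} — 3 (Pursuer) has 3→5.
A2 = A1; e.g. 1 (Pursuer) has no edge into A1. Fixed point.
3 ∈ A1, so Pursuer can force the target.

Pursuer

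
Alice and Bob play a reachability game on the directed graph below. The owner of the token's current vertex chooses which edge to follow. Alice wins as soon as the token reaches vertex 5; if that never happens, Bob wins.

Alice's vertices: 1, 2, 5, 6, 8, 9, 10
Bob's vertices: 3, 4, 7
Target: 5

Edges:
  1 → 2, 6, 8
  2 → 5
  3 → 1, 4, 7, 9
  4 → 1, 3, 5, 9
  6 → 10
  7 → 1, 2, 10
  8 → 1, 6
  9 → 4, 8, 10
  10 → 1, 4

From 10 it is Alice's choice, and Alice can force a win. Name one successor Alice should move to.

1

A0 = {5}
A1: add {2} — 2 (Alice) has 2→5.
A2: add {1} — 1 (Alice) has 1→2.
A3: add {8, 10} — 8 (Alice) has 8→1; 10 (Alice) has 10→1.
A4: add {6, 7, 9} — 6 (Alice) has 6→10; 7 (Bob): all of {1, 2, 10} already in; 9 (Alice) has 9→8.
A5 = A4; e.g. 3 (Bob) can still go to 4. Fixed point.
From 10, successor 1 is in the attractor (rank 2); the other successor 4 is not.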